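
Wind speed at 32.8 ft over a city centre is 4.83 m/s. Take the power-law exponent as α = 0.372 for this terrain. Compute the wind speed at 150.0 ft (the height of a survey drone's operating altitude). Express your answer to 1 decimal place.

Power-law profile: V₂ = V₁ · (z₂/z₁)^α
V₂ = 4.83 × (150.0/32.8)^0.372 = 4.83 × (4.5732)^0.372
    = 4.83 × 1.7604 = 8.5025 m/s

8.5 m/s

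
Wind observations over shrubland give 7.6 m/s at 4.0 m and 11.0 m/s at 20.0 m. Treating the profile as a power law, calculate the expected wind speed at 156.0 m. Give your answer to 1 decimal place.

First find α: α = ln(V₂/V₁)/ln(z₂/z₁) = ln(11.0/7.6)/ln(20.0/4.0) = 0.36975/1.60944 = 0.2297
Extrapolate from 20.0 m to 156.0 m: V₃ = 11.0 × (156.0/20.0)^0.2297 = 11.0 × 1.6030 = 17.6335 m/s

17.6 m/s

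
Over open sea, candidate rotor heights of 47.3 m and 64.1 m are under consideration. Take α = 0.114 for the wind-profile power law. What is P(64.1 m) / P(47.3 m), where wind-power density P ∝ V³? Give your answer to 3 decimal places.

1.110

Speed ratio: V_B/V_A = (z_B/z_A)^α = (64.1/47.3)^0.114 = (1.3552)^0.114 = 1.03526
Power-density ratio: P_B/P_A = (V_B/V_A)³ = (1.03526)³ = 1.10954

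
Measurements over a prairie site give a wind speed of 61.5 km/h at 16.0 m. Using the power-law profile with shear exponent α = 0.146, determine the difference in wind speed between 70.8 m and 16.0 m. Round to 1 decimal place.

14.9 km/h

Power law: V₂ = V₁ · (z₂/z₁)^α = 61.5 × (4.4250)^0.146 = 76.4150 km/h
ΔV = 76.4150 − 61.5 = 14.9150 km/h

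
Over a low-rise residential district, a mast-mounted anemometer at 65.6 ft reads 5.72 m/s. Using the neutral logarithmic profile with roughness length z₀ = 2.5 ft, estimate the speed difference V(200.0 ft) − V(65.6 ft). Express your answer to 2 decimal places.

1.95 m/s

Log law: V₂ = V₁ · ln(z₂/z₀)/ln(z₁/z₀) = 5.72 × 4.3820/3.2673 = 7.6716 m/s
ΔV = 7.6716 − 5.72 = 1.9516 m/s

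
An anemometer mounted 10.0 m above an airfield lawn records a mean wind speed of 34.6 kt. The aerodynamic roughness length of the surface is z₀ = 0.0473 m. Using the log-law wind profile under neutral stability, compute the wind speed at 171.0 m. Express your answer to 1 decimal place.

Log law: V(z) ∝ ln(z/z₀), so V₂/V₁ = ln(z₂/z₀) / ln(z₁/z₀).
ln(171.0/0.0473) = 8.1929, ln(10.0/0.0473) = 5.3538
V₂ = 34.6 × 8.1929/5.3538 = 34.6 × 1.5303 = 52.9480 kt

52.9 kt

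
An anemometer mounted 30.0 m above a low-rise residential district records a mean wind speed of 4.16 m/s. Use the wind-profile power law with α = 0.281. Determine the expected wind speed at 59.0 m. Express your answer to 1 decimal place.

Power-law profile: V₂ = V₁ · (z₂/z₁)^α
V₂ = 4.16 × (59.0/30.0)^0.281 = 4.16 × (1.9667)^0.281
    = 4.16 × 1.2093 = 5.0307 m/s

5.0 m/s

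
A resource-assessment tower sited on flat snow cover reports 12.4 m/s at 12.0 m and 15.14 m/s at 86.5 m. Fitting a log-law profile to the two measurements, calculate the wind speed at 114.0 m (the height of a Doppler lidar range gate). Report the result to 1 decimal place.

Log law: V ∝ ln(z/z₀). From the pair, with r = V₁/V₂ = 0.81902,
ln z₀ = (ln z₁ − r·ln z₂)/(1 − r) = (2.4849 − 0.81902×4.4601)/0.18098 = -6.4541 → z₀ = 0.001574 m
V₃ = V₁ · ln(z₃/z₀)/ln(z₁/z₀) = 12.4 × 11.1903/8.9390 = 15.5229 m/s

15.5 m/s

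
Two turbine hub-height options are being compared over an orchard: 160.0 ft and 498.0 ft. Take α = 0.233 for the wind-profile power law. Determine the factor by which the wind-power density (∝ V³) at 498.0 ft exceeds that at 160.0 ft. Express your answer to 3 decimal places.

2.211

Speed ratio: V_B/V_A = (z_B/z_A)^α = (498.0/160.0)^0.233 = (3.1125)^0.233 = 1.30285
Power-density ratio: P_B/P_A = (V_B/V_A)³ = (1.30285)³ = 2.21148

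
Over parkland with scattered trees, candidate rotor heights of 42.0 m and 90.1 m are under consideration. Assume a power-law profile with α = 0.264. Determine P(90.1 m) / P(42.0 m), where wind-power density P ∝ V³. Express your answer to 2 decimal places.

Speed ratio: V_B/V_A = (z_B/z_A)^α = (90.1/42.0)^0.264 = (2.1452)^0.264 = 1.22323
Power-density ratio: P_B/P_A = (V_B/V_A)³ = (1.22323)³ = 1.83033

1.83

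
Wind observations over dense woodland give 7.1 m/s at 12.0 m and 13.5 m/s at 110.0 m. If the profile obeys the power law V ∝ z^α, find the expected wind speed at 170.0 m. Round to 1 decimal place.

15.3 m/s

First find α: α = ln(V₂/V₁)/ln(z₂/z₁) = ln(13.5/7.1)/ln(110.0/12.0) = 0.64259/2.21557 = 0.2900
Extrapolate from 110.0 m to 170.0 m: V₃ = 13.5 × (170.0/110.0)^0.2900 = 13.5 × 1.1346 = 15.3168 m/s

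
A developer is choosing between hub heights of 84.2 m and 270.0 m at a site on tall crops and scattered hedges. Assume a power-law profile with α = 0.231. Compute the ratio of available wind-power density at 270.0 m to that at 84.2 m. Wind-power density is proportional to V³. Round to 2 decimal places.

2.24

Speed ratio: V_B/V_A = (z_B/z_A)^α = (270.0/84.2)^0.231 = (3.2067)^0.231 = 1.30887
Power-density ratio: P_B/P_A = (V_B/V_A)³ = (1.30887)³ = 2.24230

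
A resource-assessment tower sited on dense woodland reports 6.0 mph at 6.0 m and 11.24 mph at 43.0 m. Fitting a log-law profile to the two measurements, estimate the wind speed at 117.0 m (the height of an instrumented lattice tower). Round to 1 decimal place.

13.9 mph

Log law: V ∝ ln(z/z₀). From the pair, with r = V₁/V₂ = 0.53381,
ln z₀ = (ln z₁ − r·ln z₂)/(1 − r) = (1.7918 − 0.53381×3.7612)/0.46619 = -0.4633 → z₀ = 0.6292 m
V₃ = V₁ · ln(z₃/z₀)/ln(z₁/z₀) = 6.0 × 5.2255/2.2551 = 13.9032 mph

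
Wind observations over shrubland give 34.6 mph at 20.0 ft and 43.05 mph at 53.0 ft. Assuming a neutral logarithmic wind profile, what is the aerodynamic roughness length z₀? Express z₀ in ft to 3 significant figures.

z₀ ≈ 0.370 ft

Log law: V(z) ∝ ln(z/z₀). With r = V₁/V₂ = 34.6/43.05 = 0.80372,
r · ln(z₂/z₀) = ln(z₁/z₀) ⇒ ln z₀ = (ln z₁ − r·ln z₂)/(1 − r)
ln z₀ = (2.99573 − 0.80372×3.97029) / 0.19628 = -0.9948
z₀ = exp(-0.9948) = 0.3698 ft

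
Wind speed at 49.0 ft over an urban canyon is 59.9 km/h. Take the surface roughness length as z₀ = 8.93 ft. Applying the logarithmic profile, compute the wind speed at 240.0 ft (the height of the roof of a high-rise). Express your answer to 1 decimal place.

115.8 km/h

Log law: V(z) ∝ ln(z/z₀), so V₂/V₁ = ln(z₂/z₀) / ln(z₁/z₀).
ln(240.0/8.93) = 3.2912, ln(49.0/8.93) = 1.7024
V₂ = 59.9 × 3.2912/1.7024 = 59.9 × 1.9333 = 115.8034 km/h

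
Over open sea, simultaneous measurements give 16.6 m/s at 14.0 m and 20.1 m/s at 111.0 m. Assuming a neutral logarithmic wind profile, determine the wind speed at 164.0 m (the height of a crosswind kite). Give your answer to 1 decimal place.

Log law: V ∝ ln(z/z₀). From the pair, with r = V₁/V₂ = 0.82587,
ln z₀ = (ln z₁ − r·ln z₂)/(1 − r) = (2.6391 − 0.82587×4.7095)/0.17413 = -7.1809 → z₀ = 0.0007610 m
V₃ = V₁ · ln(z₃/z₀)/ln(z₁/z₀) = 16.6 × 12.2808/9.8200 = 20.7598 m/s

20.8 m/s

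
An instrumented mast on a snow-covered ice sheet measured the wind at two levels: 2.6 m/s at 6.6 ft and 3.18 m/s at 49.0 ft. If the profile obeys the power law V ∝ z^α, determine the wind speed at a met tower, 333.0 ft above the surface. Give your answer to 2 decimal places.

First find α: α = ln(V₂/V₁)/ln(z₂/z₁) = ln(3.18/2.6)/ln(49.0/6.6) = 0.20137/2.00475 = 0.1004
Extrapolate from 49.0 ft to 333.0 ft: V₃ = 3.18 × (333.0/49.0)^0.1004 = 3.18 × 1.2123 = 3.8550 m/s

3.85 m/s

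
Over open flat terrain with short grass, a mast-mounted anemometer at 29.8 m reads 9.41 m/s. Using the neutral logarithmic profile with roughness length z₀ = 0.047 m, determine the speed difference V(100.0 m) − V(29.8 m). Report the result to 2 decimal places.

1.77 m/s

Log law: V₂ = V₁ · ln(z₂/z₀)/ln(z₁/z₀) = 9.41 × 7.6628/6.4521 = 11.1757 m/s
ΔV = 11.1757 − 9.41 = 1.7657 m/s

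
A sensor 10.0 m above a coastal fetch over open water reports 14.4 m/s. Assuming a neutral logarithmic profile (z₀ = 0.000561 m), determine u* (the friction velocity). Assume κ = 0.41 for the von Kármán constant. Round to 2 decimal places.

Log law: V(z) = (u*/κ) · ln(z/z₀) ⇒ u* = κ · V / ln(z/z₀)
u* = 0.41 × 14.4 / ln(10.0/0.000561) = 0.41 × 14.4 / 9.7884
   = 5.9040 / 9.7884 = 0.6032 m/s

u* ≈ 0.60 m/s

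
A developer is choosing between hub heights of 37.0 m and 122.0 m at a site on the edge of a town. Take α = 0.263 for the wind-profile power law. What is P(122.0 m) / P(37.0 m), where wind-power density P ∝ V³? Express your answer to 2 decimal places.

2.56

Speed ratio: V_B/V_A = (z_B/z_A)^α = (122.0/37.0)^0.263 = (3.2973)^0.263 = 1.36860
Power-density ratio: P_B/P_A = (V_B/V_A)³ = (1.36860)³ = 2.56346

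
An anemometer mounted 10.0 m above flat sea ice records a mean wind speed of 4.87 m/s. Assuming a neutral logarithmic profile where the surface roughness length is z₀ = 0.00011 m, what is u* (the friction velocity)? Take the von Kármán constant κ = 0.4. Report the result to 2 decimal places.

u* ≈ 0.17 m/s

Log law: V(z) = (u*/κ) · ln(z/z₀) ⇒ u* = κ · V / ln(z/z₀)
u* = 0.4 × 4.87 / ln(10.0/0.00011) = 0.4 × 4.87 / 11.4176
   = 1.9480 / 11.4176 = 0.1706 m/s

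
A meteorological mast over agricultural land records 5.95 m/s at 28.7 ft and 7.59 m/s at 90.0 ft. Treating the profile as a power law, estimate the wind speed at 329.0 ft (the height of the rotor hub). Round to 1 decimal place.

First find α: α = ln(V₂/V₁)/ln(z₂/z₁) = ln(7.59/5.95)/ln(90.0/28.7) = 0.24344/1.14291 = 0.2130
Extrapolate from 90.0 ft to 329.0 ft: V₃ = 7.59 × (329.0/90.0)^0.2130 = 7.59 × 1.3180 = 10.0035 m/s

10.0 m/s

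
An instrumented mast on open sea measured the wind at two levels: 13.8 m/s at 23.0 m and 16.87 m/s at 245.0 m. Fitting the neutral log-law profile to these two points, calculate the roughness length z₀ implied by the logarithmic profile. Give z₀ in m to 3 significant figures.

Log law: V(z) ∝ ln(z/z₀). With r = V₁/V₂ = 13.8/16.87 = 0.81802,
r · ln(z₂/z₀) = ln(z₁/z₀) ⇒ ln z₀ = (ln z₁ − r·ln z₂)/(1 − r)
ln z₀ = (3.13549 − 0.81802×5.50126) / 0.18198 = -7.4989
z₀ = exp(-7.4989) = 0.0005537 m

z₀ ≈ 0.000554 m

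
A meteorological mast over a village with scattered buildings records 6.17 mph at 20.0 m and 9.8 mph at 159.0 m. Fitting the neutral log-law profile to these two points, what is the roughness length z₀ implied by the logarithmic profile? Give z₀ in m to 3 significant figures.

z₀ ≈ 0.590 m

Log law: V(z) ∝ ln(z/z₀). With r = V₁/V₂ = 6.17/9.8 = 0.62959,
r · ln(z₂/z₀) = ln(z₁/z₀) ⇒ ln z₀ = (ln z₁ − r·ln z₂)/(1 − r)
ln z₀ = (2.99573 − 0.62959×5.06890) / 0.37041 = -0.5281
z₀ = exp(-0.5281) = 0.5897 m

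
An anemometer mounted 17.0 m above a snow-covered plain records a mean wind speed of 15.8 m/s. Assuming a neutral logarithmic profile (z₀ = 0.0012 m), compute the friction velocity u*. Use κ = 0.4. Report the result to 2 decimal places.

u* ≈ 0.66 m/s

Log law: V(z) = (u*/κ) · ln(z/z₀) ⇒ u* = κ · V / ln(z/z₀)
u* = 0.4 × 15.8 / ln(17.0/0.0012) = 0.4 × 15.8 / 9.5586
   = 6.3200 / 9.5586 = 0.6612 m/s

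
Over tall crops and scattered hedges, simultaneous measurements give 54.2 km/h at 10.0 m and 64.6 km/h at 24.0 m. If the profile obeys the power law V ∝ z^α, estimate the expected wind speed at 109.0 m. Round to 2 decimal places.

87.50 km/h

First find α: α = ln(V₂/V₁)/ln(z₂/z₁) = ln(64.6/54.2)/ln(24.0/10.0) = 0.17553/0.87547 = 0.2005
Extrapolate from 24.0 m to 109.0 m: V₃ = 64.6 × (109.0/24.0)^0.2005 = 64.6 × 1.3545 = 87.4995 km/h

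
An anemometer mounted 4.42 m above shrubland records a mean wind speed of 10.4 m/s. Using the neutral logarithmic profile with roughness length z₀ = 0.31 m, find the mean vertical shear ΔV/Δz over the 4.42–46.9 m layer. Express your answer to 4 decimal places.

Log law: V₂ = V₁ · ln(z₂/z₀)/ln(z₁/z₀) = 10.4 × 5.0192/2.6573 = 19.6437 m/s
ΔV/Δz = (19.6437 − 10.4)/(46.9 − 4.42) = 9.2437/42.4800 = 0.21760 m/s/m

0.2176 m/s/m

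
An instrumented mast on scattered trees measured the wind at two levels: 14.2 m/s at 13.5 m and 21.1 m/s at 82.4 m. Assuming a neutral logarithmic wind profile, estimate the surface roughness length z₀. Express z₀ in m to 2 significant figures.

Log law: V(z) ∝ ln(z/z₀). With r = V₁/V₂ = 14.2/21.1 = 0.67299,
r · ln(z₂/z₀) = ln(z₁/z₀) ⇒ ln z₀ = (ln z₁ − r·ln z₂)/(1 − r)
ln z₀ = (2.60269 − 0.67299×4.41159) / 0.32701 = -1.1200
z₀ = exp(-1.1200) = 0.3263 m

z₀ ≈ 0.33 m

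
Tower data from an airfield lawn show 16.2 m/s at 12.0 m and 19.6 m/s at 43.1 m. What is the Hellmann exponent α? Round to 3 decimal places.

Power law: V₂/V₁ = (z₂/z₁)^α ⇒ α = ln(V₂/V₁) / ln(z₂/z₁)
α = ln(19.6/16.2) / ln(43.1/12.0) = ln(1.2099) / ln(3.5917)
  = 0.19052 / 1.27862 = 0.14900

α ≈ 0.149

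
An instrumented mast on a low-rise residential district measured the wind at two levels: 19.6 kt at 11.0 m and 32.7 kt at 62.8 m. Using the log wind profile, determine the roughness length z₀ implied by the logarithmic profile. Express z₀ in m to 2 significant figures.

Log law: V(z) ∝ ln(z/z₀). With r = V₁/V₂ = 19.6/32.7 = 0.59939,
r · ln(z₂/z₀) = ln(z₁/z₀) ⇒ ln z₀ = (ln z₁ − r·ln z₂)/(1 − r)
ln z₀ = (2.39790 − 0.59939×4.13996) / 0.40061 = -0.2085
z₀ = exp(-0.2085) = 0.8118 m

z₀ ≈ 0.81 m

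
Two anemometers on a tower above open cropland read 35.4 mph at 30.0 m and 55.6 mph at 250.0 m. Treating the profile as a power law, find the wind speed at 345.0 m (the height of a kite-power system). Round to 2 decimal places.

First find α: α = ln(V₂/V₁)/ln(z₂/z₁) = ln(55.6/35.4)/ln(250.0/30.0) = 0.45147/2.12026 = 0.2129
Extrapolate from 250.0 m to 345.0 m: V₃ = 55.6 × (345.0/250.0)^0.2129 = 55.6 × 1.0710 = 59.5469 mph

59.55 mph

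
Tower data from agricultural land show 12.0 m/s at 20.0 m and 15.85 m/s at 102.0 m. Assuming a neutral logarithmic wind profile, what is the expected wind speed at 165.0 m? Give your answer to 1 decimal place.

Log law: V ∝ ln(z/z₀). From the pair, with r = V₁/V₂ = 0.75710,
ln z₀ = (ln z₁ − r·ln z₂)/(1 − r) = (2.9957 − 0.75710×4.6250)/0.24290 = -2.0824 → z₀ = 0.1246 m
V₃ = V₁ · ln(z₃/z₀)/ln(z₁/z₀) = 12.0 × 7.1884/5.0782 = 16.9866 m/s

17.0 m/s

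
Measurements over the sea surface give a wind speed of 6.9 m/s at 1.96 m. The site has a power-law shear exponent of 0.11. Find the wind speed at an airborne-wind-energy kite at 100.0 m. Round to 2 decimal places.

10.63 m/s

Power-law profile: V₂ = V₁ · (z₂/z₁)^α
V₂ = 6.9 × (100.0/1.96)^0.11 = 6.9 × (51.0204)^0.11
    = 6.9 × 1.5412 = 10.6341 m/s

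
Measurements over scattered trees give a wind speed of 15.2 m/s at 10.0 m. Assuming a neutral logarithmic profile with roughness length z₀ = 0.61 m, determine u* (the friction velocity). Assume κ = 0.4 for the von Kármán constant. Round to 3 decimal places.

u* ≈ 2.174 m/s

Log law: V(z) = (u*/κ) · ln(z/z₀) ⇒ u* = κ · V / ln(z/z₀)
u* = 0.4 × 15.2 / ln(10.0/0.61) = 0.4 × 15.2 / 2.7969
   = 6.0800 / 2.7969 = 2.1738 m/s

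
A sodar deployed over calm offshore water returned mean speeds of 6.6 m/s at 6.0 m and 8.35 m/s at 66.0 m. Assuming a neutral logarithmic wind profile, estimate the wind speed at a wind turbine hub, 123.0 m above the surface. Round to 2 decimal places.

Log law: V ∝ ln(z/z₀). From the pair, with r = V₁/V₂ = 0.79042,
ln z₀ = (ln z₁ − r·ln z₂)/(1 − r) = (1.7918 − 0.79042×4.1897)/0.20958 = -7.2517 → z₀ = 0.0007089 m
V₃ = V₁ · ln(z₃/z₀)/ln(z₁/z₀) = 6.6 × 12.0639/9.0435 = 8.8043 m/s

8.80 m/s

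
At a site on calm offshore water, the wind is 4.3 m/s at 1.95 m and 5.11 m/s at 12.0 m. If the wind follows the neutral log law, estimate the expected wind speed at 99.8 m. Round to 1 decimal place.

6.1 m/s

Log law: V ∝ ln(z/z₀). From the pair, with r = V₁/V₂ = 0.84149,
ln z₀ = (ln z₁ − r·ln z₂)/(1 − r) = (0.6678 − 0.84149×2.4849)/0.15851 = -8.9784 → z₀ = 0.0001261 m
V₃ = V₁ · ln(z₃/z₀)/ln(z₁/z₀) = 4.3 × 13.5816/9.6462 = 6.0543 m/s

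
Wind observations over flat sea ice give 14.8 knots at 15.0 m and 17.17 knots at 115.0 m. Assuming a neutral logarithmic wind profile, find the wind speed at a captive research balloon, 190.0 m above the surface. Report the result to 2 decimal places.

Log law: V ∝ ln(z/z₀). From the pair, with r = V₁/V₂ = 0.86197,
ln z₀ = (ln z₁ − r·ln z₂)/(1 − r) = (2.7081 − 0.86197×4.7449)/0.13803 = -10.0117 → z₀ = 0.00004487 m
V₃ = V₁ · ln(z₃/z₀)/ln(z₁/z₀) = 14.8 × 15.2587/12.7198 = 17.7542 knots

17.75 knots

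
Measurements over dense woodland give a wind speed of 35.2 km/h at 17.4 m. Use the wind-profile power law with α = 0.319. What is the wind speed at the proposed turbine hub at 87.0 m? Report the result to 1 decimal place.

Power-law profile: V₂ = V₁ · (z₂/z₁)^α
V₂ = 35.2 × (87.0/17.4)^0.319 = 35.2 × (5.0000)^0.319
    = 35.2 × 1.6710 = 58.8185 km/h

58.8 km/h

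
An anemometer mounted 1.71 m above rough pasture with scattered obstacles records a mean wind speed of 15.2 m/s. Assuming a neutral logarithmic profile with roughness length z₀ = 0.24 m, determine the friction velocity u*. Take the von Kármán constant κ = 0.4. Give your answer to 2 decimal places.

Log law: V(z) = (u*/κ) · ln(z/z₀) ⇒ u* = κ · V / ln(z/z₀)
u* = 0.4 × 15.2 / ln(1.71/0.24) = 0.4 × 15.2 / 1.9636
   = 6.0800 / 1.9636 = 3.0963 m/s

u* ≈ 3.10 m/s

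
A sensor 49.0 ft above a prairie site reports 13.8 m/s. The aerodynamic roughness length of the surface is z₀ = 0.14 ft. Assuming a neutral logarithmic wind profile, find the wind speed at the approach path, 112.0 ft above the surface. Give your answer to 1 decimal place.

15.7 m/s

Log law: V(z) ∝ ln(z/z₀), so V₂/V₁ = ln(z₂/z₀) / ln(z₁/z₀).
ln(112.0/0.14) = 6.6846, ln(49.0/0.14) = 5.8579
V₂ = 13.8 × 6.6846/5.8579 = 13.8 × 1.1411 = 15.7475 m/s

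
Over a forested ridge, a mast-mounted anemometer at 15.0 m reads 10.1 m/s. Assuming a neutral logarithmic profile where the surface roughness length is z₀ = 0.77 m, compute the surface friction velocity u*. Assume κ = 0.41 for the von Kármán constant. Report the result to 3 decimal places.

u* ≈ 1.395 m/s

Log law: V(z) = (u*/κ) · ln(z/z₀) ⇒ u* = κ · V / ln(z/z₀)
u* = 0.41 × 10.1 / ln(15.0/0.77) = 0.41 × 10.1 / 2.9694
   = 4.1410 / 2.9694 = 1.3946 m/s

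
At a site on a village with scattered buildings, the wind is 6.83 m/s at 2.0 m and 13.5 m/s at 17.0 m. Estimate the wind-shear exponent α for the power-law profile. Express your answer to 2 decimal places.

Power law: V₂/V₁ = (z₂/z₁)^α ⇒ α = ln(V₂/V₁) / ln(z₂/z₁)
α = ln(13.5/6.83) / ln(17.0/2.0) = ln(1.9766) / ln(8.5000)
  = 0.68137 / 2.14007 = 0.31839

α ≈ 0.32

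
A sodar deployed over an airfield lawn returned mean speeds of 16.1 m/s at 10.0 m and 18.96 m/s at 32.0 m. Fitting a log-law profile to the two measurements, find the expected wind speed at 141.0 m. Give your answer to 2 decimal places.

Log law: V ∝ ln(z/z₀). From the pair, with r = V₁/V₂ = 0.84916,
ln z₀ = (ln z₁ − r·ln z₂)/(1 − r) = (2.3026 − 0.84916×3.4657)/0.15084 = -4.2452 → z₀ = 0.01433 m
V₃ = V₁ · ln(z₃/z₀)/ln(z₁/z₀) = 16.1 × 9.1940/6.5478 = 22.6065 m/s

22.61 m/s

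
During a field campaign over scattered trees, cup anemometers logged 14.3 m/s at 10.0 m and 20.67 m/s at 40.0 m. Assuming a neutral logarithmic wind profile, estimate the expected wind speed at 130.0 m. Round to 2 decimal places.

26.09 m/s

Log law: V ∝ ln(z/z₀). From the pair, with r = V₁/V₂ = 0.69182,
ln z₀ = (ln z₁ − r·ln z₂)/(1 − r) = (2.3026 − 0.69182×3.6889)/0.30818 = -0.8095 → z₀ = 0.4451 m
V₃ = V₁ · ln(z₃/z₀)/ln(z₁/z₀) = 14.3 × 5.6770/3.1121 = 26.0859 m/s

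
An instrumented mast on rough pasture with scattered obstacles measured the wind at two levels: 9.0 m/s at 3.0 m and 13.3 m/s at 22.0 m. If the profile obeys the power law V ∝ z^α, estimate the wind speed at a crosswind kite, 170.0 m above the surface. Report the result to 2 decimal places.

First find α: α = ln(V₂/V₁)/ln(z₂/z₁) = ln(13.3/9.0)/ln(22.0/3.0) = 0.39054/1.99243 = 0.1960
Extrapolate from 22.0 m to 170.0 m: V₃ = 13.3 × (170.0/22.0)^0.1960 = 13.3 × 1.4930 = 19.8571 m/s

19.86 m/s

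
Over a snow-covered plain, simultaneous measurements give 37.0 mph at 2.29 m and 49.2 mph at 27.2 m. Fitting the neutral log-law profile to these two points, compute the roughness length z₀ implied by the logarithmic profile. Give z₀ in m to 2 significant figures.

z₀ ≈ 0.0013 m

Log law: V(z) ∝ ln(z/z₀). With r = V₁/V₂ = 37.0/49.2 = 0.75203,
r · ln(z₂/z₀) = ln(z₁/z₀) ⇒ ln z₀ = (ln z₁ − r·ln z₂)/(1 − r)
ln z₀ = (0.82855 − 0.75203×3.30322) / 0.24797 = -6.6766
z₀ = exp(-6.6766) = 0.001260 m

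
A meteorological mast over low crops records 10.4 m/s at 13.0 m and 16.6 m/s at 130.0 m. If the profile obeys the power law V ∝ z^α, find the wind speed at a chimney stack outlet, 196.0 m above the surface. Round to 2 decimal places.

18.04 m/s

First find α: α = ln(V₂/V₁)/ln(z₂/z₁) = ln(16.6/10.4)/ln(130.0/13.0) = 0.46760/2.30259 = 0.2031
Extrapolate from 130.0 m to 196.0 m: V₃ = 16.6 × (196.0/130.0)^0.2031 = 16.6 × 1.0870 = 18.0434 m/s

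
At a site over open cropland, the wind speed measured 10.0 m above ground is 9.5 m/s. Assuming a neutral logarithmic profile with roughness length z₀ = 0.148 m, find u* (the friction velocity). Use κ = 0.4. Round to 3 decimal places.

Log law: V(z) = (u*/κ) · ln(z/z₀) ⇒ u* = κ · V / ln(z/z₀)
u* = 0.4 × 9.5 / ln(10.0/0.148) = 0.4 × 9.5 / 4.2131
   = 3.8000 / 4.2131 = 0.9019 m/s

u* ≈ 0.902 m/s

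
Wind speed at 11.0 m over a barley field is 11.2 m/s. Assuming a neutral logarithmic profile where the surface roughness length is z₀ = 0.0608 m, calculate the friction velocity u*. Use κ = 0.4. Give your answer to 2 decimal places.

Log law: V(z) = (u*/κ) · ln(z/z₀) ⇒ u* = κ · V / ln(z/z₀)
u* = 0.4 × 11.2 / ln(11.0/0.0608) = 0.4 × 11.2 / 5.1981
   = 4.4800 / 5.1981 = 0.8619 m/s

u* ≈ 0.86 m/s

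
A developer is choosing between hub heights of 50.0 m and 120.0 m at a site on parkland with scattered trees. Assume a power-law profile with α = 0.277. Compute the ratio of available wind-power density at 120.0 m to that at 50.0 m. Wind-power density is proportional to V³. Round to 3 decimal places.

Speed ratio: V_B/V_A = (z_B/z_A)^α = (120.0/50.0)^0.277 = (2.4000)^0.277 = 1.27444
Power-density ratio: P_B/P_A = (V_B/V_A)³ = (1.27444)³ = 2.06993

2.070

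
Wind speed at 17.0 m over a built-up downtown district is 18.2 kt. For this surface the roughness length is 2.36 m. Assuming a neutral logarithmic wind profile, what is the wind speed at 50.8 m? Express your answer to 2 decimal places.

28.29 kt

Log law: V(z) ∝ ln(z/z₀), so V₂/V₁ = ln(z₂/z₀) / ln(z₁/z₀).
ln(50.8/2.36) = 3.0692, ln(17.0/2.36) = 1.9746
V₂ = 18.2 × 3.0692/1.9746 = 18.2 × 1.5544 = 28.2900 kt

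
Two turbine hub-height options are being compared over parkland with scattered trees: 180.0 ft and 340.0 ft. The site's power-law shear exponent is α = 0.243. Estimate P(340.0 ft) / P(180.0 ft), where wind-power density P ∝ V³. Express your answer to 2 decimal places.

Speed ratio: V_B/V_A = (z_B/z_A)^α = (340.0/180.0)^0.243 = (1.8889)^0.243 = 1.16713
Power-density ratio: P_B/P_A = (V_B/V_A)³ = (1.16713)³ = 1.58984

1.59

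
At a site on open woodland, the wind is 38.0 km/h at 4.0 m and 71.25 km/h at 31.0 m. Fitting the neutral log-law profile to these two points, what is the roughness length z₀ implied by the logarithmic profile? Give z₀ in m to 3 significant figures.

z₀ ≈ 0.385 m

Log law: V(z) ∝ ln(z/z₀). With r = V₁/V₂ = 38.0/71.25 = 0.53333,
r · ln(z₂/z₀) = ln(z₁/z₀) ⇒ ln z₀ = (ln z₁ − r·ln z₂)/(1 − r)
ln z₀ = (1.38629 − 0.53333×3.43399) / 0.46667 = -0.9539
z₀ = exp(-0.9539) = 0.3852 m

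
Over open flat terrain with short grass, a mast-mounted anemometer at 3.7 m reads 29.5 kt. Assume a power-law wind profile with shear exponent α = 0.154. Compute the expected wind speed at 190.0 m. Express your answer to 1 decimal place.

Power-law profile: V₂ = V₁ · (z₂/z₁)^α
V₂ = 29.5 × (190.0/3.7)^0.154 = 29.5 × (51.3514)^0.154
    = 29.5 × 1.8341 = 54.1062 kt

54.1 kt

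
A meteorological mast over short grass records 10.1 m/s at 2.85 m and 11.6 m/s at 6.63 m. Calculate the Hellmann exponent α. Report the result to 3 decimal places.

α ≈ 0.164

Power law: V₂/V₁ = (z₂/z₁)^α ⇒ α = ln(V₂/V₁) / ln(z₂/z₁)
α = ln(11.6/10.1) / ln(6.63/2.85) = ln(1.1485) / ln(2.3263)
  = 0.13847 / 0.84429 = 0.16401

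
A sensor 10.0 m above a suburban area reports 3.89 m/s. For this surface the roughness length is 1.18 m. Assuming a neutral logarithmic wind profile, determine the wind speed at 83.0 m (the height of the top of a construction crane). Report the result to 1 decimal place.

7.7 m/s

Log law: V(z) ∝ ln(z/z₀), so V₂/V₁ = ln(z₂/z₀) / ln(z₁/z₀).
ln(83.0/1.18) = 4.2533, ln(10.0/1.18) = 2.1371
V₂ = 3.89 × 4.2533/2.1371 = 3.89 × 1.9903 = 7.7421 m/s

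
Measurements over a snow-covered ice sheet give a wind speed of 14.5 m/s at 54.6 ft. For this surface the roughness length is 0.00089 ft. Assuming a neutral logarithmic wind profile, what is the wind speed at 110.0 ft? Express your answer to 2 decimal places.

Log law: V(z) ∝ ln(z/z₀), so V₂/V₁ = ln(z₂/z₀) / ln(z₁/z₀).
ln(110.0/0.00089) = 11.7248, ln(54.6/0.00089) = 11.0243
V₂ = 14.5 × 11.7248/11.0243 = 14.5 × 1.0635 = 15.4213 m/s

15.42 m/s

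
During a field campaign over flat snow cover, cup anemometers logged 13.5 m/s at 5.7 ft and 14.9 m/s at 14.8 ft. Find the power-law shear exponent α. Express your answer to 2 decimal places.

Power law: V₂/V₁ = (z₂/z₁)^α ⇒ α = ln(V₂/V₁) / ln(z₂/z₁)
α = ln(14.9/13.5) / ln(14.8/5.7) = ln(1.1037) / ln(2.5965)
  = 0.09867 / 0.95416 = 0.10341

α ≈ 0.10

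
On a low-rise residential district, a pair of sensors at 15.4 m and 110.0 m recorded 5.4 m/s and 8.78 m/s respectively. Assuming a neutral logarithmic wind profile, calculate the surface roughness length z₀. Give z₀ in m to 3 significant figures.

Log law: V(z) ∝ ln(z/z₀). With r = V₁/V₂ = 5.4/8.78 = 0.61503,
r · ln(z₂/z₀) = ln(z₁/z₀) ⇒ ln z₀ = (ln z₁ − r·ln z₂)/(1 − r)
ln z₀ = (2.73437 − 0.61503×4.70048) / 0.38497 = -0.4068
z₀ = exp(-0.4068) = 0.6658 m

z₀ ≈ 0.666 m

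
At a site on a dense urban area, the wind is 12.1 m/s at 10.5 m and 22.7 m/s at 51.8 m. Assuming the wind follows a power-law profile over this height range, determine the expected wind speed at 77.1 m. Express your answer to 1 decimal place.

First find α: α = ln(V₂/V₁)/ln(z₂/z₁) = ln(22.7/12.1)/ln(51.8/10.5) = 0.62916/1.59601 = 0.3942
Extrapolate from 51.8 m to 77.1 m: V₃ = 22.7 × (77.1/51.8)^0.3942 = 22.7 × 1.1697 = 26.5531 m/s

26.6 m/s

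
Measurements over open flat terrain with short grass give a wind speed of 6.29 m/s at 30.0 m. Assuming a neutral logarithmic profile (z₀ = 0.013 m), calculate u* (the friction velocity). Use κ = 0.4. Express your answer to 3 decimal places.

Log law: V(z) = (u*/κ) · ln(z/z₀) ⇒ u* = κ · V / ln(z/z₀)
u* = 0.4 × 6.29 / ln(30.0/0.013) = 0.4 × 6.29 / 7.7440
   = 2.5160 / 7.7440 = 0.3249 m/s

u* ≈ 0.325 m/s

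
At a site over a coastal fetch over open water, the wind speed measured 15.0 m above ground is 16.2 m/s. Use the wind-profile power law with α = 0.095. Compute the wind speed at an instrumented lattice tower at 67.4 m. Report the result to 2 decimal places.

18.69 m/s

Power-law profile: V₂ = V₁ · (z₂/z₁)^α
V₂ = 16.2 × (67.4/15.0)^0.095 = 16.2 × (4.4933)^0.095
    = 16.2 × 1.1534 = 18.6857 m/s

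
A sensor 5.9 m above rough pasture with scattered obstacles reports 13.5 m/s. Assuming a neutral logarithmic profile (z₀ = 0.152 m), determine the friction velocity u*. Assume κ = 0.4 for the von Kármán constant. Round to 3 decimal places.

Log law: V(z) = (u*/κ) · ln(z/z₀) ⇒ u* = κ · V / ln(z/z₀)
u* = 0.4 × 13.5 / ln(5.9/0.152) = 0.4 × 13.5 / 3.6588
   = 5.4000 / 3.6588 = 1.4759 m/s

u* ≈ 1.476 m/s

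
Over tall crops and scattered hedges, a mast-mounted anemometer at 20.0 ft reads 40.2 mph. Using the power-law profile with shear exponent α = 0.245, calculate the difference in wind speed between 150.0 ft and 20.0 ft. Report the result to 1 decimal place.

25.7 mph

Power law: V₂ = V₁ · (z₂/z₁)^α = 40.2 × (7.5000)^0.245 = 65.8591 mph
ΔV = 65.8591 − 40.2 = 25.6591 mph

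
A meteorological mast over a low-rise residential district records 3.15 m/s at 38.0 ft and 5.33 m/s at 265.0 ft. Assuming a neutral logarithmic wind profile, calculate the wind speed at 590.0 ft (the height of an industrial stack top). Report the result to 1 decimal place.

6.2 m/s

Log law: V ∝ ln(z/z₀). From the pair, with r = V₁/V₂ = 0.59099,
ln z₀ = (ln z₁ − r·ln z₂)/(1 − r) = (3.6376 − 0.59099×5.5797)/0.40901 = 0.8313 → z₀ = 2.296 ft
V₃ = V₁ · ln(z₃/z₀)/ln(z₁/z₀) = 3.15 × 5.5488/2.8063 = 6.2284 m/s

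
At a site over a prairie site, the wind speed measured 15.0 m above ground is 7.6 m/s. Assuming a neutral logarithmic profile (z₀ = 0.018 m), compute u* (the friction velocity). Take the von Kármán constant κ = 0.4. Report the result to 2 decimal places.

u* ≈ 0.45 m/s

Log law: V(z) = (u*/κ) · ln(z/z₀) ⇒ u* = κ · V / ln(z/z₀)
u* = 0.4 × 7.6 / ln(15.0/0.018) = 0.4 × 7.6 / 6.7254
   = 3.0400 / 6.7254 = 0.4520 m/s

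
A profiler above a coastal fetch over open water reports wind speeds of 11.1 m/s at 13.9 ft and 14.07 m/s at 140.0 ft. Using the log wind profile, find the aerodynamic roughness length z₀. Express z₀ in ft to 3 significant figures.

z₀ ≈ 0.00248 ft

Log law: V(z) ∝ ln(z/z₀). With r = V₁/V₂ = 11.1/14.07 = 0.78891,
r · ln(z₂/z₀) = ln(z₁/z₀) ⇒ ln z₀ = (ln z₁ − r·ln z₂)/(1 − r)
ln z₀ = (2.63189 − 0.78891×4.94164) / 0.21109 = -6.0005
z₀ = exp(-6.0005) = 0.002477 ft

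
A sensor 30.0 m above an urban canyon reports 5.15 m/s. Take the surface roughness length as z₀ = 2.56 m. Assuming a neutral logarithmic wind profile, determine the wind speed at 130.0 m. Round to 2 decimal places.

8.22 m/s

Log law: V(z) ∝ ln(z/z₀), so V₂/V₁ = ln(z₂/z₀) / ln(z₁/z₀).
ln(130.0/2.56) = 3.9275, ln(30.0/2.56) = 2.4612
V₂ = 5.15 × 3.9275/2.4612 = 5.15 × 1.5958 = 8.2183 m/s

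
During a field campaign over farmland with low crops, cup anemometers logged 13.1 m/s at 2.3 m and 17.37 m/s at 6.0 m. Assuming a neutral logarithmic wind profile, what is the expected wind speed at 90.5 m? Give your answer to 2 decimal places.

Log law: V ∝ ln(z/z₀). From the pair, with r = V₁/V₂ = 0.75417,
ln z₀ = (ln z₁ − r·ln z₂)/(1 − r) = (0.8329 − 0.75417×1.7918)/0.24583 = -2.1088 → z₀ = 0.1214 m
V₃ = V₁ · ln(z₃/z₀)/ln(z₁/z₀) = 13.1 × 6.6141/2.9417 = 29.4543 m/s

29.45 m/s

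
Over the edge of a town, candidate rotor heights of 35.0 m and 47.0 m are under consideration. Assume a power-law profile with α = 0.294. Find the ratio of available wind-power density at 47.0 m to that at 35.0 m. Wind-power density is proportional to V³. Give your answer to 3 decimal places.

Speed ratio: V_B/V_A = (z_B/z_A)^α = (47.0/35.0)^0.294 = (1.3429)^0.294 = 1.09054
Power-density ratio: P_B/P_A = (V_B/V_A)³ = (1.09054)³ = 1.29695

1.297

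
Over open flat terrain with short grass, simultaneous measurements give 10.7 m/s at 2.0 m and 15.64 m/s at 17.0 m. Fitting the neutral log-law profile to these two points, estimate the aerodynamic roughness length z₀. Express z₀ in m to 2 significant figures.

z₀ ≈ 0.019 m

Log law: V(z) ∝ ln(z/z₀). With r = V₁/V₂ = 10.7/15.64 = 0.68414,
r · ln(z₂/z₀) = ln(z₁/z₀) ⇒ ln z₀ = (ln z₁ − r·ln z₂)/(1 − r)
ln z₀ = (0.69315 − 0.68414×2.83321) / 0.31586 = -3.9422
z₀ = exp(-3.9422) = 0.01941 m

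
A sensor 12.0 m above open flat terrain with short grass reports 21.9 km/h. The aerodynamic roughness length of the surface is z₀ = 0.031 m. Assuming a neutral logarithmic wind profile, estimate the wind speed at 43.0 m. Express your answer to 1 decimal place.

Log law: V(z) ∝ ln(z/z₀), so V₂/V₁ = ln(z₂/z₀) / ln(z₁/z₀).
ln(43.0/0.031) = 7.2350, ln(12.0/0.031) = 5.9587
V₂ = 21.9 × 7.2350/5.9587 = 21.9 × 1.2142 = 26.5908 km/h

26.6 km/h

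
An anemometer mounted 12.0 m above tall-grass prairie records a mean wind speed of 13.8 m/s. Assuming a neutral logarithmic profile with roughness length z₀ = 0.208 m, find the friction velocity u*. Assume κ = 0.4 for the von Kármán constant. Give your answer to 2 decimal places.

Log law: V(z) = (u*/κ) · ln(z/z₀) ⇒ u* = κ · V / ln(z/z₀)
u* = 0.4 × 13.8 / ln(12.0/0.208) = 0.4 × 13.8 / 4.0551
   = 5.5200 / 4.0551 = 1.3612 m/s

u* ≈ 1.36 m/s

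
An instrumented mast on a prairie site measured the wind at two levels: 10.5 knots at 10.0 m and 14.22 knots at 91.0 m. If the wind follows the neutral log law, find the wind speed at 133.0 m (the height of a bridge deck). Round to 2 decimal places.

14.86 knots

Log law: V ∝ ln(z/z₀). From the pair, with r = V₁/V₂ = 0.73840,
ln z₀ = (ln z₁ − r·ln z₂)/(1 − r) = (2.3026 − 0.73840×4.5109)/0.26160 = -3.9304 → z₀ = 0.01963 m
V₃ = V₁ · ln(z₃/z₀)/ln(z₁/z₀) = 10.5 × 8.8208/6.2330 = 14.8593 knots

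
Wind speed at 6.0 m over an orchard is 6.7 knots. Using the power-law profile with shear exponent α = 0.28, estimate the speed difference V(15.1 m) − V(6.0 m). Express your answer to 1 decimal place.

Power law: V₂ = V₁ · (z₂/z₁)^α = 6.7 × (2.5167)^0.28 = 8.6757 knots
ΔV = 8.6757 − 6.7 = 1.9757 knots

2.0 knots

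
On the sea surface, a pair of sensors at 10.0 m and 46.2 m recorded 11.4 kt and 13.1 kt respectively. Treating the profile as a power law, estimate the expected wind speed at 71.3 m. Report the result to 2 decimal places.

13.63 kt

First find α: α = ln(V₂/V₁)/ln(z₂/z₁) = ln(13.1/11.4)/ln(46.2/10.0) = 0.13900/1.53039 = 0.0908
Extrapolate from 46.2 m to 71.3 m: V₃ = 13.1 × (71.3/46.2)^0.0908 = 13.1 × 1.0402 = 13.6266 kt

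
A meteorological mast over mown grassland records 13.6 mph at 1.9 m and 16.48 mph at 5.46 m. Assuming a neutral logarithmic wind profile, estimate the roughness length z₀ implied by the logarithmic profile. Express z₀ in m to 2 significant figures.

z₀ ≈ 0.013 m

Log law: V(z) ∝ ln(z/z₀). With r = V₁/V₂ = 13.6/16.48 = 0.82524,
r · ln(z₂/z₀) = ln(z₁/z₀) ⇒ ln z₀ = (ln z₁ − r·ln z₂)/(1 − r)
ln z₀ = (0.64185 − 0.82524×1.69745) / 0.17476 = -4.3429
z₀ = exp(-4.3429) = 0.01300 m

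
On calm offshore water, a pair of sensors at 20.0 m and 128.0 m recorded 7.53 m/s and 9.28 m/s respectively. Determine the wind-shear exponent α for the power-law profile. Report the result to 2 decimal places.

α ≈ 0.11

Power law: V₂/V₁ = (z₂/z₁)^α ⇒ α = ln(V₂/V₁) / ln(z₂/z₁)
α = ln(9.28/7.53) / ln(128.0/20.0) = ln(1.2324) / ln(6.4000)
  = 0.20897 / 1.85630 = 0.11257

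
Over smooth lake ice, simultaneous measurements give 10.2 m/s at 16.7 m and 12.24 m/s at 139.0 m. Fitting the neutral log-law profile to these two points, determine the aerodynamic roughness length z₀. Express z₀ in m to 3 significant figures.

z₀ ≈ 0.000418 m

Log law: V(z) ∝ ln(z/z₀). With r = V₁/V₂ = 10.2/12.24 = 0.83333,
r · ln(z₂/z₀) = ln(z₁/z₀) ⇒ ln z₀ = (ln z₁ − r·ln z₂)/(1 − r)
ln z₀ = (2.81541 − 0.83333×4.93447) / 0.16667 = -7.7799
z₀ = exp(-7.7799) = 0.0004180 m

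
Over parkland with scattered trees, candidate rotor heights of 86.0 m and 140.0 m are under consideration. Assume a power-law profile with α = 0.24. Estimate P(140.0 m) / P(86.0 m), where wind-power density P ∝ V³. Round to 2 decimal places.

1.42

Speed ratio: V_B/V_A = (z_B/z_A)^α = (140.0/86.0)^0.24 = (1.6279)^0.24 = 1.12406
Power-density ratio: P_B/P_A = (V_B/V_A)³ = (1.12406)³ = 1.42028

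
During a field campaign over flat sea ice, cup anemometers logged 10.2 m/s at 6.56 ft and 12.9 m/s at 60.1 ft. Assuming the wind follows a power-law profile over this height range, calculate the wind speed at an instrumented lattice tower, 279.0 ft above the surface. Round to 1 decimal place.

First find α: α = ln(V₂/V₁)/ln(z₂/z₁) = ln(12.9/10.2)/ln(60.1/6.56) = 0.23484/2.21502 = 0.1060
Extrapolate from 60.1 ft to 279.0 ft: V₃ = 12.9 × (279.0/60.1)^0.1060 = 12.9 × 1.1768 = 15.1802 m/s

15.2 m/s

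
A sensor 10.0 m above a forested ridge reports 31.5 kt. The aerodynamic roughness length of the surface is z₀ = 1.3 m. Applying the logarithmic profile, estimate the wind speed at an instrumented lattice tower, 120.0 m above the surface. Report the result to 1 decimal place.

69.9 kt

Log law: V(z) ∝ ln(z/z₀), so V₂/V₁ = ln(z₂/z₀) / ln(z₁/z₀).
ln(120.0/1.3) = 4.5251, ln(10.0/1.3) = 2.0402
V₂ = 31.5 × 4.5251/2.0402 = 31.5 × 2.2180 = 69.8657 kt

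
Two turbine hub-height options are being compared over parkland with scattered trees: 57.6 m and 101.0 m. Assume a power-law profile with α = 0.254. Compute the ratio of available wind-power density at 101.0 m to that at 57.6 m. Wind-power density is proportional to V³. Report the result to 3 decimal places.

1.534

Speed ratio: V_B/V_A = (z_B/z_A)^α = (101.0/57.6)^0.254 = (1.7535)^0.254 = 1.15332
Power-density ratio: P_B/P_A = (V_B/V_A)³ = (1.15332)³ = 1.53409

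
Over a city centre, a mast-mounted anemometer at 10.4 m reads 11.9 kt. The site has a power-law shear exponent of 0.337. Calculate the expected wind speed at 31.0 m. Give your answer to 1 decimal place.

17.2 kt

Power-law profile: V₂ = V₁ · (z₂/z₁)^α
V₂ = 11.9 × (31.0/10.4)^0.337 = 11.9 × (2.9808)^0.337
    = 11.9 × 1.4449 = 17.1947 kt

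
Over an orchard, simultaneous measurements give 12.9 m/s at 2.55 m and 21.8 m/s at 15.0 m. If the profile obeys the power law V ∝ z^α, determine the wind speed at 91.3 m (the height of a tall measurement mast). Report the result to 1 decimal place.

37.2 m/s

First find α: α = ln(V₂/V₁)/ln(z₂/z₁) = ln(21.8/12.9)/ln(15.0/2.55) = 0.52468/1.77196 = 0.2961
Extrapolate from 15.0 m to 91.3 m: V₃ = 21.8 × (91.3/15.0)^0.2961 = 21.8 × 1.7071 = 37.2147 m/s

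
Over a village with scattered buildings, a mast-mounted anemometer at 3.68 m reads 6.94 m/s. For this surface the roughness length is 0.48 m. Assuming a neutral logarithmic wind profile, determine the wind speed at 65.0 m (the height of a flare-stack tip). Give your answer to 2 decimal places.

16.72 m/s

Log law: V(z) ∝ ln(z/z₀), so V₂/V₁ = ln(z₂/z₀) / ln(z₁/z₀).
ln(65.0/0.48) = 4.9084, ln(3.68/0.48) = 2.0369
V₂ = 6.94 × 4.9084/2.0369 = 6.94 × 2.4097 = 16.7236 m/s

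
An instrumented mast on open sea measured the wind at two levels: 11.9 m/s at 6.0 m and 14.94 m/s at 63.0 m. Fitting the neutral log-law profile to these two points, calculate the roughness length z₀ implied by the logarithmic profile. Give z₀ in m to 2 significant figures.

Log law: V(z) ∝ ln(z/z₀). With r = V₁/V₂ = 11.9/14.94 = 0.79652,
r · ln(z₂/z₀) = ln(z₁/z₀) ⇒ ln z₀ = (ln z₁ − r·ln z₂)/(1 − r)
ln z₀ = (1.79176 − 0.79652×4.14313) / 0.20348 = -7.4126
z₀ = exp(-7.4126) = 0.0006036 m

z₀ ≈ 0.00060 m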